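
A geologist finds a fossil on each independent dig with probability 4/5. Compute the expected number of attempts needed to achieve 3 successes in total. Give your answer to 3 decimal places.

3.750

By linearity (sum of 3 independent geometric waits), E[trials] = 3/p = 3/(4/5) = 15/4.
≈ 3.750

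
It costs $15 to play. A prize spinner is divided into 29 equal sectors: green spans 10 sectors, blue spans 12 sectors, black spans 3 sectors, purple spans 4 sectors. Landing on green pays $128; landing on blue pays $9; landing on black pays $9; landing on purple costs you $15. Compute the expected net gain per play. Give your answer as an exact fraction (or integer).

920/29 dollars

E[payout] = (10/29)·128 + (12/29)·9 + (3/29)·9 + (4/29)·(-15) = 1355/29
Expected profit = 1355/29 − 15 = 920/29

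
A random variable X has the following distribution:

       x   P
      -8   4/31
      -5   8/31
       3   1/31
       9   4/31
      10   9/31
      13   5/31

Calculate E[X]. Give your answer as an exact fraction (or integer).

E[X] = (4/31)·(-8) + (8/31)·(-5) + (1/31)·3 + (4/31)·9 + (9/31)·10 + (5/31)·13
     = 122/31

122/31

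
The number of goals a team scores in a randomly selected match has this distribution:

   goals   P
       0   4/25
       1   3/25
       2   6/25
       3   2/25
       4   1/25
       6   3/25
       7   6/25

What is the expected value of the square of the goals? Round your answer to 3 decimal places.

18.520

E[X²] = (4/25)·0 + (3/25)·1 + (6/25)·4 + (2/25)·9 + (1/25)·16 + (3/25)·36 + (6/25)·49
     = 463/25 ≈ 18.520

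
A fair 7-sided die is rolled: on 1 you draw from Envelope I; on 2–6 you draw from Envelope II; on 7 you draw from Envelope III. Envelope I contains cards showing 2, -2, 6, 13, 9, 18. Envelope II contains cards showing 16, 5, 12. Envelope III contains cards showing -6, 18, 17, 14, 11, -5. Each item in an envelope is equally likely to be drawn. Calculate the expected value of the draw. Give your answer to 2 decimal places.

E[X | Envelope I] = (2 − 2 + 6 + 13 + 9 + 18)/6 = 23/3
E[X | Envelope II] = (16 + 5 + 12)/3 = 11
E[X | Envelope III] = (-6 + 18 + 17 + 14 + 11 − 5)/6 = 49/6
E[X] = (1/7)·23/3 + (5/7)·11 + (1/7)·49/6 = 425/42 ≈ 10.12

10.12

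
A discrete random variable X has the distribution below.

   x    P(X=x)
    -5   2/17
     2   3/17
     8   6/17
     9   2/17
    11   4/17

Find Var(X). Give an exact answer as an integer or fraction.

E[X] = (2/17)·(-5) + (3/17)·2 + (6/17)·8 + (2/17)·9 + (4/17)·11 = 106/17
E[X²] = (2/17)·25 + (3/17)·4 + (6/17)·64 + (2/17)·81 + (4/17)·121 = 1092/17
Var(X) = 1092/17 − (106/17)² = 7328/289

7328/289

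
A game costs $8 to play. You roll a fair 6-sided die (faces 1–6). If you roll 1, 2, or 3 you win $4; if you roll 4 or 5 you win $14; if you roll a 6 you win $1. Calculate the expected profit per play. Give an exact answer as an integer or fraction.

E[payout] = (1/6)·1 + (1/2)·4 + (1/3)·14 = 41/6
Expected profit = 41/6 − 8 = -7/6

-7/6 dollars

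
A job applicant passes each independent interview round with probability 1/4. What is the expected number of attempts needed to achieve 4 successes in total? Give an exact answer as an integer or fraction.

By linearity (sum of 4 independent geometric waits), E[trials] = 4/p = 4/(1/4) = 16.

16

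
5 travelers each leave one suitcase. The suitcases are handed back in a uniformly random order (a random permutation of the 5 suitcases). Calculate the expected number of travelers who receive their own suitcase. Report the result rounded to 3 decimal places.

1.000

Let Xᵢ = 1 if person i gets their own suitcase. For each i, P(Xᵢ=1) = 1/5.
By linearity of expectation, E[X₁+…+X_5] = 5·(1/5) = 1.
≈ 1.000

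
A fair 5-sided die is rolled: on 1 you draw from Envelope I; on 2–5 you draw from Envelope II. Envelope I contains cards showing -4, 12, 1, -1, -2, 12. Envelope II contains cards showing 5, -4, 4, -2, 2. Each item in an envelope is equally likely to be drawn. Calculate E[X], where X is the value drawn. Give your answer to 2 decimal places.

1.40

E[X | Envelope I] = (-4 + 12 + 1 − 1 − 2 + 12)/6 = 3
E[X | Envelope II] = (5 − 4 + 4 − 2 + 2)/5 = 1
E[X] = (1/5)·3 + (4/5)·1 = 7/5 ≈ 1.40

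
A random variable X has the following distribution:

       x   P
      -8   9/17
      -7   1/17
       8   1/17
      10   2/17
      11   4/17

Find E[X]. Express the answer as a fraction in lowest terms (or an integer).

E[X] = (9/17)·(-8) + (1/17)·(-7) + (1/17)·8 + (2/17)·10 + (4/17)·11
     = -7/17

-7/17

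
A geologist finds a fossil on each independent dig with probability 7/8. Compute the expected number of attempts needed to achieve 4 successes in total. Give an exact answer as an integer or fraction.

32/7

By linearity (sum of 4 independent geometric waits), E[trials] = 4/p = 4/(7/8) = 32/7.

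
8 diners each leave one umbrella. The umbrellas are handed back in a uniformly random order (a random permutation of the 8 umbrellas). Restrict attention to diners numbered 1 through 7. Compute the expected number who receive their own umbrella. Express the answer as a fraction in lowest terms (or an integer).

7/8

Let Xᵢ = 1 if person i gets their own umbrella. For each i, P(Xᵢ=1) = 1/8.
By linearity of expectation, E[X₁+…+X_7] = 7·(1/8) = 7/8.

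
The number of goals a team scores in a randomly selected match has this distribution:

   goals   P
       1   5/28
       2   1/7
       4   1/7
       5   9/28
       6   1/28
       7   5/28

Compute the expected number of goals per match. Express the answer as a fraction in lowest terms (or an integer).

E[X] = (5/28)·1 + (1/7)·2 + (1/7)·4 + (9/28)·5 + (1/28)·6 + (5/28)·7
     = 115/28

115/28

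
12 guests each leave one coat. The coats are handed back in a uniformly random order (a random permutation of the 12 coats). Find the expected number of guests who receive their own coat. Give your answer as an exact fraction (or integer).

1

Let Xᵢ = 1 if person i gets their own coat. For each i, P(Xᵢ=1) = 1/12.
By linearity of expectation, E[X₁+…+X_12] = 12·(1/12) = 1.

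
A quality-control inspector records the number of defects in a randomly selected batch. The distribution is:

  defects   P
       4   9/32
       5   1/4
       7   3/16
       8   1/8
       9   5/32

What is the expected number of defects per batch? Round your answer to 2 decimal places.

E[X] = (9/32)·4 + (1/4)·5 + (3/16)·7 + (1/8)·8 + (5/32)·9
     = 195/32 ≈ 6.09

6.09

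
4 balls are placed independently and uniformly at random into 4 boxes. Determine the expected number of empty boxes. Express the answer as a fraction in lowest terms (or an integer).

Let Xⱼ=1 if box j is empty. P(Xⱼ=1) = ((4-1)/4)^4 = 81/256.
By linearity, E[#empty] = 4·81/256 = 81/64.

81/64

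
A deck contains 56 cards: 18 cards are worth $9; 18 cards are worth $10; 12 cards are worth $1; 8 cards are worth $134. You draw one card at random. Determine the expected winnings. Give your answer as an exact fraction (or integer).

713/28 dollars

E[payout] = (18/56)·9 + (18/56)·10 + (12/56)·1 + (8/56)·134 = 713/28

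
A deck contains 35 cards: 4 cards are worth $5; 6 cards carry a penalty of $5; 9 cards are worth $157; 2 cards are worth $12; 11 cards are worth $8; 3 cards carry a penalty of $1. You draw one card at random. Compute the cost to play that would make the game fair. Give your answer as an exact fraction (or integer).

E[payout] = (4/35)·5 + (6/35)·(-5) + (9/35)·157 + (2/35)·12 + (11/35)·8 + (3/35)·(-1) = 216/5
Fair fee = E[payout] = 216/5

216/5 dollars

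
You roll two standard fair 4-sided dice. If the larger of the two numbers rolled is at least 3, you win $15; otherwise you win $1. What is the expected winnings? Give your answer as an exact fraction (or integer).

E[payout] = (1/4)·1 + (3/4)·15 = 23/2

23/2 dollars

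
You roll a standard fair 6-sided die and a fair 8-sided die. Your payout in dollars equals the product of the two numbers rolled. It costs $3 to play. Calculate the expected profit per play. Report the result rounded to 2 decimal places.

Distribution of the product of the two numbers rolled: 1 w.p. 1/48, 2 w.p. 1/24, 3 w.p. 1/24, 4 w.p. 1/16, 5 w.p. 1/24, 6 w.p. 1/12, …
E[payout] = (1/48)·1 + (1/24)·2 + (1/24)·3 + (1/16)·4 + (1/24)·5 + (1/12)·6 + (1/48)·7 + (1/16)·8 + (1/48)·9 + (1/24)·10 + (1/12)·12 + (1/48)·14 + (1/24)·15 + (1/24)·16 + (1/24)·18 + (1/24)·20 + (1/48)·21 + (1/16)·24 + (1/48)·25 + (1/48)·28 + (1/24)·30 + (1/48)·32 + (1/48)·35 + (1/48)·36 + (1/48)·40 + (1/48)·42 + (1/48)·48 = 63/4
Expected profit = 63/4 − 3 = 51/4 ≈ $12.75

$12.75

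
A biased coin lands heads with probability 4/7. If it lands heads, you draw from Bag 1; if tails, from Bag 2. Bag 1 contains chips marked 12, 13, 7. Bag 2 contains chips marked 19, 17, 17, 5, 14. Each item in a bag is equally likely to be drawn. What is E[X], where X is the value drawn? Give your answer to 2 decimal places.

12.27

E[X | Bag 1] = (12 + 13 + 7)/3 = 32/3
E[X | Bag 2] = (19 + 17 + 17 + 5 + 14)/5 = 72/5
E[X] = (4/7)·32/3 + (3/7)·72/5 = 184/15 ≈ 12.27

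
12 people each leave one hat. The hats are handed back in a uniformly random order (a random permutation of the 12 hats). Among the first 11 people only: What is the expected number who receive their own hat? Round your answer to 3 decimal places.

0.917

Let Xᵢ = 1 if person i gets their own hat. For each i, P(Xᵢ=1) = 1/12.
By linearity of expectation, E[X₁+…+X_11] = 11·(1/12) = 11/12.
≈ 0.917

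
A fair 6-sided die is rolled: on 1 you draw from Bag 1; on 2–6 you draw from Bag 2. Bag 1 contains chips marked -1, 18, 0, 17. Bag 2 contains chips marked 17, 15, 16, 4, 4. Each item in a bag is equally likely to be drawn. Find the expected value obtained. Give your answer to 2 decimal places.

10.75

E[X | Bag 1] = (-1 + 18 + 0 + 17)/4 = 17/2
E[X | Bag 2] = (17 + 15 + 16 + 4 + 4)/5 = 56/5
E[X] = (1/6)·17/2 + (5/6)·56/5 = 43/4 ≈ 10.75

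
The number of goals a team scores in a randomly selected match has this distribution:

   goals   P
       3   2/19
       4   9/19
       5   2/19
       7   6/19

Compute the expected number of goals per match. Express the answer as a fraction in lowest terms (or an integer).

E[X] = (2/19)·3 + (9/19)·4 + (2/19)·5 + (6/19)·7
     = 94/19

94/19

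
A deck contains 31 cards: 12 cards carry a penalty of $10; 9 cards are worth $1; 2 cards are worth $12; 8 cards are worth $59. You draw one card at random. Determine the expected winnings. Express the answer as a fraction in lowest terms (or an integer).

E[payout] = (12/31)·(-10) + (9/31)·1 + (2/31)·12 + (8/31)·59 = 385/31

385/31 dollars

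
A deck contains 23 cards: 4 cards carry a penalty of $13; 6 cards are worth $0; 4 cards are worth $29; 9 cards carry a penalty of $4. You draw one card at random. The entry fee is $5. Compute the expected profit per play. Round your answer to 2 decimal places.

E[payout] = (4/23)·(-13) + (6/23)·0 + (4/23)·29 + (9/23)·(-4) = 28/23
Expected profit = 28/23 − 5 = -87/23 ≈ -$3.78

-$3.78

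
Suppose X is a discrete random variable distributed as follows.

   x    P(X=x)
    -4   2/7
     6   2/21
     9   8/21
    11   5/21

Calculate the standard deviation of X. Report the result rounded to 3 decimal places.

E[X] = 115/21, E[X²] = 203/3
Var(X) = E[X²] − (E[X])² = 203/3 − 13225/441 = 16616/441
SD(X) = √(16616/441) ≈ 6.138

6.138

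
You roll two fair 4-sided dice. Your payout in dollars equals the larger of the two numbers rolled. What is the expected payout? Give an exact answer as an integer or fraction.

Distribution of the larger of the two numbers rolled: 1 w.p. 1/16, 2 w.p. 3/16, 3 w.p. 5/16, 4 w.p. 7/16
E[payout] = (1/16)·1 + (3/16)·2 + (5/16)·3 + (7/16)·4 = 25/8

25/8 dollars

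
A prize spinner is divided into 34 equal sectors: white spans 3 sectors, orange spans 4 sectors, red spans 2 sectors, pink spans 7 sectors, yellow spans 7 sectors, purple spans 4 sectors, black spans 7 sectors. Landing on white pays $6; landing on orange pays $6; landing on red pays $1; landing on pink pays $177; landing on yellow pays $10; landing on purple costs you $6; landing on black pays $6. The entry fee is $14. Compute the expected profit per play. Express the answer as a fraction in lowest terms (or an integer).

895/34 dollars

E[payout] = (3/34)·6 + (4/34)·6 + (2/34)·1 + (7/34)·177 + (7/34)·10 + (4/34)·(-6) + (7/34)·6 = 1371/34
Expected profit = 1371/34 − 14 = 895/34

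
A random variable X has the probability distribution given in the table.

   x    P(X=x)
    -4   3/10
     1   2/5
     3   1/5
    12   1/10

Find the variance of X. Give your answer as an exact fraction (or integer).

102/5

E[X] = (3/10)·(-4) + (2/5)·1 + (1/5)·3 + (1/10)·12 = 1
E[X²] = (3/10)·16 + (2/5)·1 + (1/5)·9 + (1/10)·144 = 107/5
Var(X) = 107/5 − (1)² = 102/5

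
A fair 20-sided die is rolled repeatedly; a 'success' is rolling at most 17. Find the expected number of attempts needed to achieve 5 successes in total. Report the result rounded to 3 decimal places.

5.882

By linearity (sum of 5 independent geometric waits), E[trials] = 5/p = 5/(17/20) = 100/17.
≈ 5.882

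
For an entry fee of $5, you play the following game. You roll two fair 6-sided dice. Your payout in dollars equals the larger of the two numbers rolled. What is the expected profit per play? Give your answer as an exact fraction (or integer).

-19/36 dollars

Distribution of the larger of the two numbers rolled: 1 w.p. 1/36, 2 w.p. 1/12, 3 w.p. 5/36, 4 w.p. 7/36, 5 w.p. 1/4, 6 w.p. 11/36
E[payout] = (1/36)·1 + (1/12)·2 + (5/36)·3 + (7/36)·4 + (1/4)·5 + (11/36)·6 = 161/36
Expected profit = 161/36 − 5 = -19/36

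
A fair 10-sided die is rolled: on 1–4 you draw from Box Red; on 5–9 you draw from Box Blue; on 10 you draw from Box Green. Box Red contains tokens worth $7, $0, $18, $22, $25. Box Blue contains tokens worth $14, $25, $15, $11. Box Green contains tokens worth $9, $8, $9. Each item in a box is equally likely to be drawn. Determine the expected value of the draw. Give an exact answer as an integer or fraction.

8851/600 dollars

E[X | Box Red] = (7 + 0 + 18 + 22 + 25)/5 = 72/5
E[X | Box Blue] = (14 + 25 + 15 + 11)/4 = 65/4
E[X | Box Green] = (9 + 8 + 9)/3 = 26/3
E[X] = (2/5)·72/5 + (1/2)·65/4 + (1/10)·26/3 = 8851/600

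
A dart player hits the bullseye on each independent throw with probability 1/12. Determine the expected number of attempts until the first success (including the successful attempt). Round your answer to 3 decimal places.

For a geometric distribution, E[trials] = 1/p = 1/(1/12) = 12.
≈ 12.000

12.000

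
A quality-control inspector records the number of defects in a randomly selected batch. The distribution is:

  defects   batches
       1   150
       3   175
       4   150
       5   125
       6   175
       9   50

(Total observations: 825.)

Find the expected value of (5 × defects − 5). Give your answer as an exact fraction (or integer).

Total = 825, so P(defects=1) = 150/825, etc.
E[5x-5] = (2/11)·0 + (7/33)·10 + (2/11)·15 + (5/33)·20 + (7/33)·25 + (2/33)·40
     = 515/33

515/33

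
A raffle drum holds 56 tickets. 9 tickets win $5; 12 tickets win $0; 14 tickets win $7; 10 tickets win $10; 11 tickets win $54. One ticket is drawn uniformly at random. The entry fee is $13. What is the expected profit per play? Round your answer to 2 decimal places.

$1.95

E[payout] = (9/56)·5 + (12/56)·0 + (14/56)·7 + (10/56)·10 + (11/56)·54 = 837/56
Expected profit = 837/56 − 13 = 109/56 ≈ $1.95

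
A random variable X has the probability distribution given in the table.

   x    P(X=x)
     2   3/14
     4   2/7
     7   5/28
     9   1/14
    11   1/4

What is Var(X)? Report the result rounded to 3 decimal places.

E[X] = (3/14)·2 + (2/7)·4 + (5/28)·7 + (1/14)·9 + (1/4)·11 = 87/14
E[X²] = (3/14)·4 + (2/7)·16 + (5/28)·49 + (1/14)·81 + (1/4)·121 = 703/14
Var(X) = 703/14 − (87/14)² = 2273/196 ≈ 11.597

11.597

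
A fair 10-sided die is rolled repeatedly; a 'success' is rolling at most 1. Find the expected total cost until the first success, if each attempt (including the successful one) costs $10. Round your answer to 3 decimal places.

E[#attempts] = 1/p = 10; E[cost] = 10·10 = 100.
≈ 100.000

$100.000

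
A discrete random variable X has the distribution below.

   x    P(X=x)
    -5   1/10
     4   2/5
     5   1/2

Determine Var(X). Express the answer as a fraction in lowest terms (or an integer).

E[X] = (1/10)·(-5) + (2/5)·4 + (1/2)·5 = 18/5
E[X²] = (1/10)·25 + (2/5)·16 + (1/2)·25 = 107/5
Var(X) = 107/5 − (18/5)² = 211/25

211/25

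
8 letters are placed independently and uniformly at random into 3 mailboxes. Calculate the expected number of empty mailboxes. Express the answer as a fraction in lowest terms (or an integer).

256/2187

Let Xⱼ=1 if mailbox j is empty. P(Xⱼ=1) = ((3-1)/3)^8 = 256/6561.
By linearity, E[#empty] = 3·256/6561 = 256/2187.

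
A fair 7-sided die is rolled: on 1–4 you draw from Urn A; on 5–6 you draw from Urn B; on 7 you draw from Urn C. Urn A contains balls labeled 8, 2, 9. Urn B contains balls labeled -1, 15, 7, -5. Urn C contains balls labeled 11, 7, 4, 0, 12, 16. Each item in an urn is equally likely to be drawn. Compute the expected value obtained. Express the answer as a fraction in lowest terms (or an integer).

125/21

E[X | Urn A] = (8 + 2 + 9)/3 = 19/3
E[X | Urn B] = (-1 + 15 + 7 − 5)/4 = 4
E[X | Urn C] = (11 + 7 + 4 + 0 + 12 + 16)/6 = 25/3
E[X] = (4/7)·19/3 + (2/7)·4 + (1/7)·25/3 = 125/21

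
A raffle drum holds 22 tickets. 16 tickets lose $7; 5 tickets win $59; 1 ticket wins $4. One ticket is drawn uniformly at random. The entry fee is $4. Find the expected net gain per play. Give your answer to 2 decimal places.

E[payout] = (16/22)·(-7) + (5/22)·59 + (1/22)·4 = 17/2
Expected profit = 17/2 − 4 = 9/2 ≈ $4.50

$4.50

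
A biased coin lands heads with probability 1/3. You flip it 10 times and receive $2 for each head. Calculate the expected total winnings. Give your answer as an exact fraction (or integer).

E[#heads] = 10·1/3 = 10/3 (linearity over flips).
E[winnings] = 2·10/3 = 20/3.

20/3 dollars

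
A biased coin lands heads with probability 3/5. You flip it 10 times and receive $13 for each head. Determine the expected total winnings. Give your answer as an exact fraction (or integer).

$78

E[#heads] = 10·3/5 = 6 (linearity over flips).
E[winnings] = 13·6 = 78.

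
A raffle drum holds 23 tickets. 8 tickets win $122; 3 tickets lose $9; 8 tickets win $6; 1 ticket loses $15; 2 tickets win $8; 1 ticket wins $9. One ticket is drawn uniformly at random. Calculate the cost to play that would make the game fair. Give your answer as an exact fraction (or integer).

1007/23 dollars

E[payout] = (8/23)·122 + (3/23)·(-9) + (8/23)·6 + (1/23)·(-15) + (2/23)·8 + (1/23)·9 = 1007/23
Fair fee = E[payout] = 1007/23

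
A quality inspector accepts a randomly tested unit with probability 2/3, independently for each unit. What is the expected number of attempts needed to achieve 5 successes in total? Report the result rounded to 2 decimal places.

7.50

By linearity (sum of 5 independent geometric waits), E[trials] = 5/p = 5/(2/3) = 15/2.
≈ 7.50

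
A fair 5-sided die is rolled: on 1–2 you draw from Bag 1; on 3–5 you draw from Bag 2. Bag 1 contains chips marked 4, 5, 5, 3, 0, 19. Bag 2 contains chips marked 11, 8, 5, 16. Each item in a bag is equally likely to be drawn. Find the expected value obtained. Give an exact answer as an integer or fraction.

E[X | Bag 1] = (4 + 5 + 5 + 3 + 0 + 19)/6 = 6
E[X | Bag 2] = (11 + 8 + 5 + 16)/4 = 10
E[X] = (2/5)·6 + (3/5)·10 = 42/5

42/5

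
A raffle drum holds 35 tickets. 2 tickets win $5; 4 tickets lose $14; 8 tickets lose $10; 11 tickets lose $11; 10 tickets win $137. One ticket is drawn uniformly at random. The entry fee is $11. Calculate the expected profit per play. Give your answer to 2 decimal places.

E[payout] = (2/35)·5 + (4/35)·(-14) + (8/35)·(-10) + (11/35)·(-11) + (10/35)·137 = 1123/35
Expected profit = 1123/35 − 11 = 738/35 ≈ $21.09

$21.09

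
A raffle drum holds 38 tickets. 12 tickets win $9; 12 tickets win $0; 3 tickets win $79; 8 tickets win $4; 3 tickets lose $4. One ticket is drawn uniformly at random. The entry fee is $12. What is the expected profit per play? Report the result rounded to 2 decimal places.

E[payout] = (12/38)·9 + (12/38)·0 + (3/38)·79 + (8/38)·4 + (3/38)·(-4) = 365/38
Expected profit = 365/38 − 12 = -91/38 ≈ -$2.39

-$2.39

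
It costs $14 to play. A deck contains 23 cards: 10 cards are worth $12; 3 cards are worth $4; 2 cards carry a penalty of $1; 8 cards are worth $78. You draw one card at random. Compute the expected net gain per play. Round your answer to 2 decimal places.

E[payout] = (10/23)·12 + (3/23)·4 + (2/23)·(-1) + (8/23)·78 = 754/23
Expected profit = 754/23 − 14 = 432/23 ≈ $18.78

$18.78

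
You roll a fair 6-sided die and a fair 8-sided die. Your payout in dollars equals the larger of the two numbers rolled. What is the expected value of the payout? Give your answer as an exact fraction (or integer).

Distribution of the larger of the two numbers rolled: 1 w.p. 1/48, 2 w.p. 1/16, 3 w.p. 5/48, 4 w.p. 7/48, 5 w.p. 3/16, 6 w.p. 11/48, …
E[payout] = (1/48)·1 + (1/16)·2 + (5/48)·3 + (7/48)·4 + (3/16)·5 + (11/48)·6 + (1/8)·7 + (1/8)·8 = 251/48

251/48 dollars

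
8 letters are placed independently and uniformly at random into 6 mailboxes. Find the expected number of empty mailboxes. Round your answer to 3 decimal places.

Let Xⱼ=1 if mailbox j is empty. P(Xⱼ=1) = ((6-1)/6)^8 = 390625/1679616.
By linearity, E[#empty] = 6·390625/1679616 = 390625/279936.
≈ 1.395

1.395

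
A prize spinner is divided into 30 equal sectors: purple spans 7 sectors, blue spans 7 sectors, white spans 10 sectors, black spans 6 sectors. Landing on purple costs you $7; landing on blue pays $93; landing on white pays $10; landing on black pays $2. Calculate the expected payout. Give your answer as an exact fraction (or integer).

E[payout] = (7/30)·(-7) + (7/30)·93 + (10/30)·10 + (6/30)·2 = 119/5

119/5 dollars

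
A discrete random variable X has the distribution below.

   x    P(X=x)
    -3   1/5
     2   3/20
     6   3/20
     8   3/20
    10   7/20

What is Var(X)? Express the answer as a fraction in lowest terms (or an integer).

E[X] = (1/5)·(-3) + (3/20)·2 + (3/20)·6 + (3/20)·8 + (7/20)·10 = 53/10
E[X²] = (1/5)·9 + (3/20)·4 + (3/20)·36 + (3/20)·64 + (7/20)·100 = 262/5
Var(X) = 262/5 − (53/10)² = 2431/100

2431/100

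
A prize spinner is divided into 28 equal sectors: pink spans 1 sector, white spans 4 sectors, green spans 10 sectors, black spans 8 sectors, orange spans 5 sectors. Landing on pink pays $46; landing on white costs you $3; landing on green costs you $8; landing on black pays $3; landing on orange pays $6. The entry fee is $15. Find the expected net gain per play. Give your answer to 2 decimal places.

E[payout] = (1/28)·46 + (4/28)·(-3) + (10/28)·(-8) + (8/28)·3 + (5/28)·6 = 2/7
Expected profit = 2/7 − 15 = -103/7 ≈ -$14.71

-$14.71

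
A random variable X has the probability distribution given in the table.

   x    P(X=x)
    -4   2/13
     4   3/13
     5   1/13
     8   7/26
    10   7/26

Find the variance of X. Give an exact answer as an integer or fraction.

3643/169

E[X] = (2/13)·(-4) + (3/13)·4 + (1/13)·5 + (7/26)·8 + (7/26)·10 = 72/13
E[X²] = (2/13)·16 + (3/13)·16 + (1/13)·25 + (7/26)·64 + (7/26)·100 = 679/13
Var(X) = 679/13 − (72/13)² = 3643/169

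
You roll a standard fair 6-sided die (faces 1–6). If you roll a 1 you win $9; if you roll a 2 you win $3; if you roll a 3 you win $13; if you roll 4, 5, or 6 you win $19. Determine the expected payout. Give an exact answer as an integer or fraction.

41/3 dollars

E[payout] = (1/6)·3 + (1/6)·9 + (1/6)·13 + (1/2)·19 = 41/3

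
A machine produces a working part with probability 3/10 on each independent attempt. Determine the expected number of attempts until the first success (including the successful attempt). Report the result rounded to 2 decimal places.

For a geometric distribution, E[trials] = 1/p = 1/(3/10) = 10/3.
≈ 3.33

3.33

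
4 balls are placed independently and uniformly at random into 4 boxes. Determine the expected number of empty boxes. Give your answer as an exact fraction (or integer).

81/64

Let Xⱼ=1 if box j is empty. P(Xⱼ=1) = ((4-1)/4)^4 = 81/256.
By linearity, E[#empty] = 4·81/256 = 81/64.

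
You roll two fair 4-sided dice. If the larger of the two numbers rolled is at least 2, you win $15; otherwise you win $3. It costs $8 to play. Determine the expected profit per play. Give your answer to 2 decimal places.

$6.25

E[payout] = (1/16)·3 + (15/16)·15 = 57/4
Expected profit = 57/4 − 8 = 25/4 ≈ $6.25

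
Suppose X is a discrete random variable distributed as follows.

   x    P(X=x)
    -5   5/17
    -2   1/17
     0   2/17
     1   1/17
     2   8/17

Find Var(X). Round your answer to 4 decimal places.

E[X] = (5/17)·(-5) + (1/17)·(-2) + (2/17)·0 + (1/17)·1 + (8/17)·2 = -10/17
E[X²] = (5/17)·25 + (1/17)·4 + (2/17)·0 + (1/17)·1 + (8/17)·4 = 162/17
Var(X) = 162/17 − (-10/17)² = 2654/289 ≈ 9.1834

9.1834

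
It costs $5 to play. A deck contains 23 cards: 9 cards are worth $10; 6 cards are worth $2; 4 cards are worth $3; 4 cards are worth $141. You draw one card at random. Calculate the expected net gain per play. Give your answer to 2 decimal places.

E[payout] = (9/23)·10 + (6/23)·2 + (4/23)·3 + (4/23)·141 = 678/23
Expected profit = 678/23 − 5 = 563/23 ≈ $24.48

$24.48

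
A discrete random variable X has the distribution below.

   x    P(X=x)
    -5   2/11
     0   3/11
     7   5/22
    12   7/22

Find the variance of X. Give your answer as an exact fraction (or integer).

165/4

E[X] = (2/11)·(-5) + (3/11)·0 + (5/22)·7 + (7/22)·12 = 9/2
E[X²] = (2/11)·25 + (3/11)·0 + (5/22)·49 + (7/22)·144 = 123/2
Var(X) = 123/2 − (9/2)² = 165/4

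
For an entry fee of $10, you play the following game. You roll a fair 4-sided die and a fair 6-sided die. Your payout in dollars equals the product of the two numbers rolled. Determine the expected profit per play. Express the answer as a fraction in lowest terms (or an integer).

-5/4 dollars

Distribution of the product of the two numbers rolled: 1 w.p. 1/24, 2 w.p. 1/12, 3 w.p. 1/12, 4 w.p. 1/8, 5 w.p. 1/24, 6 w.p. 1/8, …
E[payout] = (1/24)·1 + (1/12)·2 + (1/12)·3 + (1/8)·4 + (1/24)·5 + (1/8)·6 + (1/12)·8 + (1/24)·9 + (1/24)·10 + (1/8)·12 + (1/24)·15 + (1/24)·16 + (1/24)·18 + (1/24)·20 + (1/24)·24 = 35/4
Expected profit = 35/4 − 10 = -5/4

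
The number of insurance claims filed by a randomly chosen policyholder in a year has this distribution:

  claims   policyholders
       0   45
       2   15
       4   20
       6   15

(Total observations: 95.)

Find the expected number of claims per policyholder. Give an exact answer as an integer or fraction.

40/19

Total = 95, so P(claims=0) = 45/95, etc.
E[X] = (9/19)·0 + (3/19)·2 + (4/19)·4 + (3/19)·6
     = 40/19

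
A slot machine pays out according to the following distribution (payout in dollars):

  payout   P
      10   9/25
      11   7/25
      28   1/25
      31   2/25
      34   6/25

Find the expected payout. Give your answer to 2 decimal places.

$18.44

E[X] = (9/25)·10 + (7/25)·11 + (1/25)·28 + (2/25)·31 + (6/25)·34
     = 461/25 ≈ 18.44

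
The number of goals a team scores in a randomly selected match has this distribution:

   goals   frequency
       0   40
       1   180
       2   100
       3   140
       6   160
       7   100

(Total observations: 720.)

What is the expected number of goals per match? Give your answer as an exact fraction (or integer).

41/12

Total = 720, so P(goals=0) = 40/720, etc.
E[X] = (1/18)·0 + (1/4)·1 + (5/36)·2 + (7/36)·3 + (2/9)·6 + (5/36)·7
     = 41/12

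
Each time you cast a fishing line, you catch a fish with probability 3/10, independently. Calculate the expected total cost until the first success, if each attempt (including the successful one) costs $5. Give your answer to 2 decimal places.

E[#attempts] = 1/p = 10/3; E[cost] = 5·10/3 = 50/3.
≈ 16.67

$16.67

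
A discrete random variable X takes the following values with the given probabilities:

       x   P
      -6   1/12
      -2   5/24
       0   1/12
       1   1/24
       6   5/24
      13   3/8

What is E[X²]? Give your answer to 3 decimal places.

74.750

E[X²] = (1/12)·36 + (5/24)·4 + (1/12)·0 + (1/24)·1 + (5/24)·36 + (3/8)·169
     = 299/4 ≈ 74.750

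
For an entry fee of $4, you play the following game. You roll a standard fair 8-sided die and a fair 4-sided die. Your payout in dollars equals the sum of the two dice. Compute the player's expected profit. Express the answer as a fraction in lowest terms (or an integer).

Distribution of the sum of the two dice: 2 w.p. 1/32, 3 w.p. 1/16, 4 w.p. 3/32, 5 w.p. 1/8, 6 w.p. 1/8, 7 w.p. 1/8, …
E[payout] = (1/32)·2 + (1/16)·3 + (3/32)·4 + (1/8)·5 + (1/8)·6 + (1/8)·7 + (1/8)·8 + (1/8)·9 + (3/32)·10 + (1/16)·11 + (1/32)·12 = 7
Expected profit = 7 − 4 = 3

$3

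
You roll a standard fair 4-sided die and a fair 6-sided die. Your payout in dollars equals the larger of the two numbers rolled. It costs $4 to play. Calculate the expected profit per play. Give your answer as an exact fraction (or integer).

-1/12 dollars

Distribution of the larger of the two numbers rolled: 1 w.p. 1/24, 2 w.p. 1/8, 3 w.p. 5/24, 4 w.p. 7/24, 5 w.p. 1/6, 6 w.p. 1/6
E[payout] = (1/24)·1 + (1/8)·2 + (5/24)·3 + (7/24)·4 + (1/6)·5 + (1/6)·6 = 47/12
Expected profit = 47/12 − 4 = -1/12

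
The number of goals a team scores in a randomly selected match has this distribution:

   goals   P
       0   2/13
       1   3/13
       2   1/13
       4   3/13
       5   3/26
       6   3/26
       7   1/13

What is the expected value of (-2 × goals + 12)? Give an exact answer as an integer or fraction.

E[-2x+12] = (2/13)·12 + (3/13)·10 + (1/13)·8 + (3/13)·4 + (3/26)·2 + (3/26)·0 + (1/13)·(-2)
     = 75/13

75/13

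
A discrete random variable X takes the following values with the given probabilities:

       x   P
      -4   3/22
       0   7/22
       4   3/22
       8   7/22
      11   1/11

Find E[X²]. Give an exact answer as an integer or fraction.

393/11

E[X²] = (3/22)·16 + (7/22)·0 + (3/22)·16 + (7/22)·64 + (1/11)·121
     = 393/11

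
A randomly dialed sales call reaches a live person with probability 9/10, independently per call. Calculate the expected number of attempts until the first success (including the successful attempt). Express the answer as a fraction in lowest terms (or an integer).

10/9

For a geometric distribution, E[trials] = 1/p = 1/(9/10) = 10/9.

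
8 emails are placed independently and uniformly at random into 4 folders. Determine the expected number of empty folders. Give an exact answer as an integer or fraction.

6561/16384

Let Xⱼ=1 if folder j is empty. P(Xⱼ=1) = ((4-1)/4)^8 = 6561/65536.
By linearity, E[#empty] = 4·6561/65536 = 6561/16384.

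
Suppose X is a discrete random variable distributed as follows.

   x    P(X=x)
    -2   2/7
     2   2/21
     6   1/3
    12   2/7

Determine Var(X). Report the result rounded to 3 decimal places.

E[X] = (2/7)·(-2) + (2/21)·2 + (1/3)·6 + (2/7)·12 = 106/21
E[X²] = (2/7)·4 + (2/21)·4 + (1/3)·36 + (2/7)·144 = 164/3
Var(X) = 164/3 − (106/21)² = 12872/441 ≈ 29.188

29.188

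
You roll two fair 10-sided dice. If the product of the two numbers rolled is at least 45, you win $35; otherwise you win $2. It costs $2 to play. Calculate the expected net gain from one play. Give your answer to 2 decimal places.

E[payout] = (37/50)·2 + (13/50)·35 = 529/50
Expected profit = 529/50 − 2 = 429/50 ≈ $8.58

$8.58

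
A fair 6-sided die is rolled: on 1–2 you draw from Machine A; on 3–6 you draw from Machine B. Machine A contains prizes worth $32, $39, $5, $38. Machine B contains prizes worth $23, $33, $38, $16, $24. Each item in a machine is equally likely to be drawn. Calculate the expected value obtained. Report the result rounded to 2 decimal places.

$27.37

E[X | Machine A] = (32 + 39 + 5 + 38)/4 = 57/2
E[X | Machine B] = (23 + 33 + 38 + 16 + 24)/5 = 134/5
E[X] = (1/3)·57/2 + (2/3)·134/5 = 821/30 ≈ 27.37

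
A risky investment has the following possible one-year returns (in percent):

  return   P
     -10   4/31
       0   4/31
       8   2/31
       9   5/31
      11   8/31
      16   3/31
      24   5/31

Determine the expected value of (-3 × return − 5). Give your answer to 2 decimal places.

-31.81

E[-3x-5] = (4/31)·25 + (4/31)·(-5) + (2/31)·(-29) + (5/31)·(-32) + (8/31)·(-38) + (3/31)·(-53) + (5/31)·(-77)
     = -986/31 ≈ -31.81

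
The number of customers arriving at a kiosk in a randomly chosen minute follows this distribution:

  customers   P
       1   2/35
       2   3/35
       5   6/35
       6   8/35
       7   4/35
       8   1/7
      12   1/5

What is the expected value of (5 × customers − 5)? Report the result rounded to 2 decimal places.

E[5x-5] = (2/35)·0 + (3/35)·5 + (6/35)·20 + (8/35)·25 + (4/35)·30 + (1/7)·35 + (1/5)·55
     = 29 ≈ 29.00

29.00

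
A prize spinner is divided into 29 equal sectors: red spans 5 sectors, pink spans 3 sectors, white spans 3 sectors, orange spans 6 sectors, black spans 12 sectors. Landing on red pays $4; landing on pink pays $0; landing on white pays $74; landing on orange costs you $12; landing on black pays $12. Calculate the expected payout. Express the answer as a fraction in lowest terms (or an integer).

314/29 dollars

E[payout] = (5/29)·4 + (3/29)·0 + (3/29)·74 + (6/29)·(-12) + (12/29)·12 = 314/29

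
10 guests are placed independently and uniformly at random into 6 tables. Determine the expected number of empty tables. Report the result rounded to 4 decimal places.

0.9690

Let Xⱼ=1 if table j is empty. P(Xⱼ=1) = ((6-1)/6)^10 = 9765625/60466176.
By linearity, E[#empty] = 6·9765625/60466176 = 9765625/10077696.
≈ 0.9690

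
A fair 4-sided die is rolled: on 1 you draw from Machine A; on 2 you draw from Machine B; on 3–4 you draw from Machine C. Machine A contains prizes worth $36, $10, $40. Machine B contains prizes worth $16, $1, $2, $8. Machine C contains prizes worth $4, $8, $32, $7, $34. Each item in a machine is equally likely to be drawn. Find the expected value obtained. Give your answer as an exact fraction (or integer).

E[X | Machine A] = (36 + 10 + 40)/3 = 86/3
E[X | Machine B] = (16 + 1 + 2 + 8)/4 = 27/4
E[X | Machine C] = (4 + 8 + 32 + 7 + 34)/5 = 17
E[X] = (1/4)·86/3 + (1/4)·27/4 + (1/2)·17 = 833/48

833/48 dollars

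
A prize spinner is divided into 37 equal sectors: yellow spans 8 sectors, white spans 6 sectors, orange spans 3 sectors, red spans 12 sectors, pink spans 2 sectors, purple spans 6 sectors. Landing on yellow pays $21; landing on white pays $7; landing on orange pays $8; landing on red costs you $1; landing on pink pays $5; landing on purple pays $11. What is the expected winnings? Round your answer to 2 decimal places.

E[payout] = (8/37)·21 + (6/37)·7 + (3/37)·8 + (12/37)·(-1) + (2/37)·5 + (6/37)·11 = 298/37
≈ $8.05

$8.05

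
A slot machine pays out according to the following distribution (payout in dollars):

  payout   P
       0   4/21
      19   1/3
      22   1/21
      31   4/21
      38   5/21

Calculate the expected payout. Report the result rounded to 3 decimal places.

$22.333

E[X] = (4/21)·0 + (1/3)·19 + (1/21)·22 + (4/21)·31 + (5/21)·38
     = 67/3 ≈ 22.333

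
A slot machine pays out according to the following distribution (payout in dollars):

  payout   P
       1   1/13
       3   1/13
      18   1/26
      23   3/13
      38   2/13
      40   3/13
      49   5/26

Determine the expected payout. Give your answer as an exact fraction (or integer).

E[X] = (1/13)·1 + (1/13)·3 + (1/26)·18 + (3/13)·23 + (2/13)·38 + (3/13)·40 + (5/26)·49
     = 801/26

801/26 dollars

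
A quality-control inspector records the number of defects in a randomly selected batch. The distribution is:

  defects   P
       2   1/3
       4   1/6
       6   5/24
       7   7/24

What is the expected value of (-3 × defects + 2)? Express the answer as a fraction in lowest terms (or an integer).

-95/8

E[-3x+2] = (1/3)·(-4) + (1/6)·(-10) + (5/24)·(-16) + (7/24)·(-19)
     = -95/8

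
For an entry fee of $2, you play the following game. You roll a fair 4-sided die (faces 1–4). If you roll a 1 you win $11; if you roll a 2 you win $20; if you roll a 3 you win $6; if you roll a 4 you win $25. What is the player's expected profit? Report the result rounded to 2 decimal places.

$13.50

E[payout] = (1/4)·6 + (1/4)·11 + (1/4)·20 + (1/4)·25 = 31/2
Expected profit = 31/2 − 2 = 27/2 ≈ $13.50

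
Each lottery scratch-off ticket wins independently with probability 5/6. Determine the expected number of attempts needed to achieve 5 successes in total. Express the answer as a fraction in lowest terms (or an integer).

6

By linearity (sum of 5 independent geometric waits), E[trials] = 5/p = 5/(5/6) = 6.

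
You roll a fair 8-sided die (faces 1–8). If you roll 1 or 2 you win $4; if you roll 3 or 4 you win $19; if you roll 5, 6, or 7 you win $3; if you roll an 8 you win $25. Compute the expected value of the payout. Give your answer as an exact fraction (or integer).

$10

E[payout] = (3/8)·3 + (1/4)·4 + (1/4)·19 + (1/8)·25 = 10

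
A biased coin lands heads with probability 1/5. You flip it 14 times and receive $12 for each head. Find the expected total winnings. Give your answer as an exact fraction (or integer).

E[#heads] = 14·1/5 = 14/5 (linearity over flips).
E[winnings] = 12·14/5 = 168/5.

168/5 dollars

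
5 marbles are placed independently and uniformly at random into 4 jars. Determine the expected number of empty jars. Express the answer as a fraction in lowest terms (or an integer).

243/256

Let Xⱼ=1 if jar j is empty. P(Xⱼ=1) = ((4-1)/4)^5 = 243/1024.
By linearity, E[#empty] = 4·243/1024 = 243/256.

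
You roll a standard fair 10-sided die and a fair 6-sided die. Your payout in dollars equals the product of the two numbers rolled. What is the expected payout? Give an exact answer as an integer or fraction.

77/4 dollars

Distribution of the product of the two numbers rolled: 1 w.p. 1/60, 2 w.p. 1/30, 3 w.p. 1/30, 4 w.p. 1/20, 5 w.p. 1/30, 6 w.p. 1/15, …
E[payout] = (1/60)·1 + (1/30)·2 + (1/30)·3 + (1/20)·4 + (1/30)·5 + (1/15)·6 + (1/60)·7 + (1/20)·8 + (1/30)·9 + (1/20)·10 + (1/15)·12 + (1/60)·14 + (1/30)·15 + (1/30)·16 + (1/20)·18 + (1/20)·20 + (1/60)·21 + (1/20)·24 + (1/60)·25 + (1/60)·27 + (1/60)·28 + (1/20)·30 + (1/60)·32 + (1/60)·35 + (1/30)·36 + (1/30)·40 + (1/60)·42 + (1/60)·45 + (1/60)·48 + (1/60)·50 + (1/60)·54 + (1/60)·60 = 77/4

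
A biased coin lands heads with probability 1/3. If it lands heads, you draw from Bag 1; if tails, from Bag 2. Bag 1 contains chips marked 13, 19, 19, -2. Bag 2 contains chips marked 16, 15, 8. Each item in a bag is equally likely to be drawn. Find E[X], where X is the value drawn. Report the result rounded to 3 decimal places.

E[X | Bag 1] = (13 + 19 + 19 − 2)/4 = 49/4
E[X | Bag 2] = (16 + 15 + 8)/3 = 13
E[X] = (1/3)·49/4 + (2/3)·13 = 51/4 ≈ 12.750

12.750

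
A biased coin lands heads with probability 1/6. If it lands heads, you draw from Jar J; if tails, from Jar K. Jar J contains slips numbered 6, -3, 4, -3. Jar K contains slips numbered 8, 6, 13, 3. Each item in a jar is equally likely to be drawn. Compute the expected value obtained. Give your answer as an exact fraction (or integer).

E[X | Jar J] = (6 − 3 + 4 − 3)/4 = 1
E[X | Jar K] = (8 + 6 + 13 + 3)/4 = 15/2
E[X] = (1/6)·1 + (5/6)·15/2 = 77/12

77/12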